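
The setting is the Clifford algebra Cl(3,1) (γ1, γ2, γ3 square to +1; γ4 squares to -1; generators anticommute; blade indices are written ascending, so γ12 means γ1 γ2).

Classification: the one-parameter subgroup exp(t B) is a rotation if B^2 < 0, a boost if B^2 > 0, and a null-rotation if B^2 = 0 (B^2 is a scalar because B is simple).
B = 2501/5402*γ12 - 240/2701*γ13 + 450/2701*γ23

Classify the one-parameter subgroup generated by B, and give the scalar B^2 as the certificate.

B^2 term by term: the squares give (2501/5402)^2*(γ12)^2 + (-240/2701)^2*(γ13)^2 + (450/2701)^2*(γ23)^2 = 6255001/29181604*(-1) + 57600/7295401*(-1) + 202500/7295401*(-1) = -1/4 (each basis 2-blade squares to minus the product of its generators' squares); cross terms between blades sharing an index anticommute and cancel. So B^2 = -1/4.
Answer: rotation, certificate B^2 = -1/4. No conjugation can change B^2 = -1/4; the sign gives the class.


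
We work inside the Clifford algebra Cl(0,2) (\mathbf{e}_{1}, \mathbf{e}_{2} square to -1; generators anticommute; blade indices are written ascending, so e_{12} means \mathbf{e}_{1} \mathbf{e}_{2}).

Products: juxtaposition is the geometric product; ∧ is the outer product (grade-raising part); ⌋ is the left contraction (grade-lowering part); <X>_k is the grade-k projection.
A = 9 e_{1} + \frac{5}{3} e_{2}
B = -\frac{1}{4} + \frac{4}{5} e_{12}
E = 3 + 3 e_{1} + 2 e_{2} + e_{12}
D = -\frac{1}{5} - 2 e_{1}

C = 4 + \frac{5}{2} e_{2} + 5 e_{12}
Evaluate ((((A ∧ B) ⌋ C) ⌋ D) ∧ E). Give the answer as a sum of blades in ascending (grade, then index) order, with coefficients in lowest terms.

step 1: -\frac{9}{4} e_{1} - \frac{5}{12} e_{2}
step 2: \frac{25}{24} - \frac{25}{12} e_{1} + \frac{45}{4} e_{2}
step 3: -\frac{35}{8} - \frac{25}{12} e_{1}
step 4: -\frac{105}{8} - \frac{155}{8} e_{1} - \frac{35}{4} e_{2} - \frac{205}{24} e_{12}
Answer: -\frac{105}{8} - \frac{155}{8} e_{1} - \frac{35}{4} e_{2} - \frac{205}{24} e_{12}


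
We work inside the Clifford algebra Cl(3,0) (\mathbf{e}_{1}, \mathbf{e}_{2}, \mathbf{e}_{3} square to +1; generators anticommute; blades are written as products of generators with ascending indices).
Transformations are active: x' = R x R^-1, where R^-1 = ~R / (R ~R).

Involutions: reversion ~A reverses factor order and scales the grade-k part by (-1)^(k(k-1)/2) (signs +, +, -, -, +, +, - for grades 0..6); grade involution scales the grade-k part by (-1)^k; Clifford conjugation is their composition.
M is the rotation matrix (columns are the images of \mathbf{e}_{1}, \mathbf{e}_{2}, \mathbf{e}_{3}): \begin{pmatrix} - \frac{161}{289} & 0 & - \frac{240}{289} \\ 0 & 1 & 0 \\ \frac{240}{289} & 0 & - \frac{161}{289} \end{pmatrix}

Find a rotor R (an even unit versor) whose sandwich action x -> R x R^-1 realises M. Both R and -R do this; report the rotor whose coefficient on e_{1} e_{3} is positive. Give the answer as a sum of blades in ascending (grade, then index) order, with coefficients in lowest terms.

Method: write R = a + b12*e_{1} e_{2} + b13*e_{1} e_{3} + b23*e_{2} e_{3} with a^2 + b12^2 + b13^2 + b23^2 = 1 (so R^-1 = ~R). Expanding the columns R e_j ~R gives tr M = 4a^2 - 1 and, from the antisymmetric part, M21 - M12 = -4a*b12, M13 - M31 = 4a*b13, M32 - M23 = -4a*b23.
Here tr M = -\frac{33}{289}, so a^2 = (1 + tr M)/4 = \frac{64}{289} and a = ±\frac{8}{17}. Taking a = \frac{8}{17}: M21 - M12 = 0, M13 - M31 = -\frac{480}{289}, M32 - M23 = 0, giving b12 = 0, b13 = -\frac{15}{17}, b23 = 0, i.e. R = \frac{8}{17} - \frac{15}{17} e_{1} e_{3}.
Its e_{1} e_{3} coefficient is negative, so report the other preimage -R.
Answer: -\frac{8}{17} + \frac{15}{17} e_{1} e_{3}. Uniqueness: Spin(3) -> SO(3) maps R and -R to the same rotation of trace -\frac{33}{289}; fixing the sign of the e_{1} e_{3} coefficient removes the ambiguity.


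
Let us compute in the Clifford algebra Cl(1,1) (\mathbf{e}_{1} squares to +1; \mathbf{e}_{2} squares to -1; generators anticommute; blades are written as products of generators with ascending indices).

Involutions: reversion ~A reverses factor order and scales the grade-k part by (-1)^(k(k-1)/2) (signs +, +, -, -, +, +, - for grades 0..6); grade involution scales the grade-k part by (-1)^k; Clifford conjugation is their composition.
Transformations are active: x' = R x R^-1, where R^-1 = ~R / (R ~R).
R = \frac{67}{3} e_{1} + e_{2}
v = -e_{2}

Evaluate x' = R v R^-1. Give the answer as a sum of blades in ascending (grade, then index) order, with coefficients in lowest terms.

~R = \frac{67}{3} e_{1} + e_{2}, and R ~R = \frac{4480}{9}, so R^-1 = ~R / (\frac{4480}{9}).
R v = 1 - \frac{67}{3} e_{1} e_{2}
Answer: \frac{201}{2240} e_{1} + \frac{2249}{2240} e_{2}


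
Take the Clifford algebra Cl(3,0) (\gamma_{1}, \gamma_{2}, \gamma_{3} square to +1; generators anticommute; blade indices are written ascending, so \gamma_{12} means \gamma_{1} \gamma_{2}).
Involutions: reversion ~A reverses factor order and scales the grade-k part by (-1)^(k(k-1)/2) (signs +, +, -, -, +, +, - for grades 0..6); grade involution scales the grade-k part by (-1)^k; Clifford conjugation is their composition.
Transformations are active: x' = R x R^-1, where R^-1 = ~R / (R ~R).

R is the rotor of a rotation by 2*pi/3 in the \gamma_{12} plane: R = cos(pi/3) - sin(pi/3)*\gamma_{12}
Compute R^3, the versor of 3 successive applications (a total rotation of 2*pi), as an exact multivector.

Rotor phase runs at HALF the rotation angle; powers of one rotor simply add phase, so after 3 steps in \gamma_{12} the phase is 3*pi/3 = \pi and R^3 = cos(\pi) - sin(\pi)*\gamma_{12}.
cos(\pi) = -1 and sin(\pi) = 0, so R^3 = -1. The total rotation 2*pi is 1 full turn, so every vector returns to itself, yet the rotor is -1, on the OTHER sheet of the double cover (an odd number of 2*pi turns).
Answer: -1


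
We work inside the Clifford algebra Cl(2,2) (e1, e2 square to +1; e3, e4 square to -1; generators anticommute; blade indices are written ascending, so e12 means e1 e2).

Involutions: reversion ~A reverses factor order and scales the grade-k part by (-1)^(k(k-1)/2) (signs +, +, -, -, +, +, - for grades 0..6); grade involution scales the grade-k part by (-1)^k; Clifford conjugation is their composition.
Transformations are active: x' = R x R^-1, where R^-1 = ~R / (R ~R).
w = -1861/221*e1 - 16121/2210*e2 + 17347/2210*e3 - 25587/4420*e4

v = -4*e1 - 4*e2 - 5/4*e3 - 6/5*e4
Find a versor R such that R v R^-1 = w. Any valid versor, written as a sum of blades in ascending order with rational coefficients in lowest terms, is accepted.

R = v + w = -2745/221*e1 - 24961/2210*e2 + 29169/4420*e3 - 30891/4420*e4 works: the equal norms (11599/400) guarantee its sandwich swaps v into w.
Answer: -2745/221*e1 - 24961/2210*e2 + 29169/4420*e3 - 30891/4420*e4


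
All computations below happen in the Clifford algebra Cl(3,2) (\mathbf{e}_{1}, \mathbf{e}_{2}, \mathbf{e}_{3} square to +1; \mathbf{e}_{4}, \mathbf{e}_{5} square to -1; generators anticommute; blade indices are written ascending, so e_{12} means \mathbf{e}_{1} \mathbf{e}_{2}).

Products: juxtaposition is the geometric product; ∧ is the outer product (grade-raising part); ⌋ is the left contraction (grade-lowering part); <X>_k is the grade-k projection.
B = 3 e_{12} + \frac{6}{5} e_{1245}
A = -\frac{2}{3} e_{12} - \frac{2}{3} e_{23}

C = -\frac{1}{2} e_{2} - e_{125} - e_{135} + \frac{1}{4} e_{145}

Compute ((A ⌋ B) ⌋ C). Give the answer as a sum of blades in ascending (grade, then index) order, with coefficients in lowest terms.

step 1: 2 + \frac{4}{5} e_{45}
step 2: -\frac{1}{5} e_{1} - e_{2} - 2 e_{125} - 2 e_{135} + \frac{1}{2} e_{145}
Answer: -\frac{1}{5} e_{1} - e_{2} - 2 e_{125} - 2 e_{135} + \frac{1}{2} e_{145}


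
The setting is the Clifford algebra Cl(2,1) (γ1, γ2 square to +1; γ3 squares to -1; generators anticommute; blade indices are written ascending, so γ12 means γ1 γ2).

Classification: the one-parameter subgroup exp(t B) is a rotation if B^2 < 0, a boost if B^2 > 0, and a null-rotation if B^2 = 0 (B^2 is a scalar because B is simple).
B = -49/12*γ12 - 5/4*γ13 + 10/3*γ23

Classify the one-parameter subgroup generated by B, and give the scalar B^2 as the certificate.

B^2 term by term: the squares give (-49/12)^2*(γ12)^2 + (-5/4)^2*(γ13)^2 + (10/3)^2*(γ23)^2 = 2401/144*(-1) + 25/16*(+1) + 100/9*(+1) = -4 (each basis 2-blade squares to minus the product of its generators' squares); cross terms between blades sharing an index anticommute and cancel. So B^2 = -4.
Answer: rotation, certificate B^2 = -4. The class reads off the invariant scalar -4 directly.


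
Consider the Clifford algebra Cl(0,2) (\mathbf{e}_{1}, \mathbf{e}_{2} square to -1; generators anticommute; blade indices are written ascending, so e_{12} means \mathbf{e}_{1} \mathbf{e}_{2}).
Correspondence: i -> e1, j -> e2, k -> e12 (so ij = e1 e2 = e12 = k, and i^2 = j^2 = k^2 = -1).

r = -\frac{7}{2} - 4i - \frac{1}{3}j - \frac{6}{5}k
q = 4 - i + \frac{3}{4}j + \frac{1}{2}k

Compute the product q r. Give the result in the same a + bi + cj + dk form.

In blades: q = 4 - e_{1} + \frac{3}{4} e_{2} + \frac{1}{2} e_{12}, r = -\frac{7}{2} - 4 e_{1} - \frac{1}{3} e_{2} - \frac{6}{5} e_{12}.
Distribute q over r term by term (generator squares from the signature, products reordered to ascending indices): (4)*r = -14 - 16 e_{1} - \frac{4}{3} e_{2} - \frac{24}{5} e_{12}; (-e_{1})*r = -4 + \frac{7}{2} e_{1} - \frac{6}{5} e_{2} + \frac{1}{3} e_{12}; (\frac{3}{4} e_{2})*r = \frac{1}{4} - \frac{9}{10} e_{1} - \frac{21}{8} e_{2} + 3 e_{12}; (\frac{1}{2} e_{12})*r = \frac{3}{5} + \frac{1}{6} e_{1} - 2 e_{2} - \frac{7}{4} e_{12}.
Sum: -\frac{343}{20} - \frac{397}{30} e_{1} - \frac{859}{120} e_{2} - \frac{193}{60} e_{12}; translating back through the correspondence:
Answer: -\frac{343}{20} - \frac{397}{30}i - \frac{859}{120}j - \frac{193}{60}k


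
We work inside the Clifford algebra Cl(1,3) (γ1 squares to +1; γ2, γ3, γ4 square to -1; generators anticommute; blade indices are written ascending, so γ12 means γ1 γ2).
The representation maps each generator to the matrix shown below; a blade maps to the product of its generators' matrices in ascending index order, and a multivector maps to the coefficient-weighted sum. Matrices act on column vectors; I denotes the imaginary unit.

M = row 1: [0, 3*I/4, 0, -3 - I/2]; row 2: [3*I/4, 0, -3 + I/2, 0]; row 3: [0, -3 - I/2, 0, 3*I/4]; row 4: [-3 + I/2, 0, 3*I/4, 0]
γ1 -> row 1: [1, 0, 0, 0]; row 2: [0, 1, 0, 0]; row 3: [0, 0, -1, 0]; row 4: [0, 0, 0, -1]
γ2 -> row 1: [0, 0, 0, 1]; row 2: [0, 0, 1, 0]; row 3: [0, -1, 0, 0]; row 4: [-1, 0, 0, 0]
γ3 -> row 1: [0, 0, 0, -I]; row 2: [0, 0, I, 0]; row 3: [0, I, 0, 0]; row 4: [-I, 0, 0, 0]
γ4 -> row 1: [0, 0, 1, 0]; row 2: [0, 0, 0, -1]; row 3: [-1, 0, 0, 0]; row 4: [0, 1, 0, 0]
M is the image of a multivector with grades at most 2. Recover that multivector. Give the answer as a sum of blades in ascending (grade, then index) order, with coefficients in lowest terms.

Method: the blade images are trace-orthogonal — tr(rho(e_A) rho(e_B)^-1) = 4 if A = B and 0 otherwise — and rho(e_A)^-1 = (e_A)^2 * rho(e_A) with (e_A)^2 = +1 or -1, so the coefficient of e_A in the preimage is (e_A)^2 * tr(M rho(e_A))/4.
Nonzero projections over blades of grade <= 2: γ12: (γ12)^2 = +1, tr(M rho(γ12)) = -12, coefficient -3; γ13: (γ13)^2 = +1, tr(M rho(γ13)) = 2, coefficient 1/2; γ34: (γ34)^2 = -1, tr(M rho(γ34)) = 3, coefficient -3/4. Every other blade of grade <= 2 projects to 0.
Answer: -3*γ12 + 1/2*γ13 - 3/4*γ34


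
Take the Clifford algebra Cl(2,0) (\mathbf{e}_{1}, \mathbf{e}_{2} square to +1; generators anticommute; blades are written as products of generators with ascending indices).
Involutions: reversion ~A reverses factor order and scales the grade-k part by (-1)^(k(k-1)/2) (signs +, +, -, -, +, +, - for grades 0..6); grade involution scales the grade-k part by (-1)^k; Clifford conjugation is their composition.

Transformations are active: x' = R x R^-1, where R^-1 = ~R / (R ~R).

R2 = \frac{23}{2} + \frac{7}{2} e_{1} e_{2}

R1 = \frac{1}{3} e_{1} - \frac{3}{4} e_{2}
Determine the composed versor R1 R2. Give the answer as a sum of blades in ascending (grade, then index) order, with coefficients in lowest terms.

Distribute over the terms of R1 (each basis-blade product reordered to ascending indices, repeated generators contracted through their squares):
(\frac{1}{3} e_{1}) R2 = \frac{23}{6} e_{1} + \frac{7}{6} e_{2}
(-\frac{3}{4} e_{2}) R2 = \frac{21}{8} e_{1} - \frac{69}{8} e_{2}
Summing the partial products and collecting blades:
Answer: \frac{155}{24} e_{1} - \frac{179}{24} e_{2}


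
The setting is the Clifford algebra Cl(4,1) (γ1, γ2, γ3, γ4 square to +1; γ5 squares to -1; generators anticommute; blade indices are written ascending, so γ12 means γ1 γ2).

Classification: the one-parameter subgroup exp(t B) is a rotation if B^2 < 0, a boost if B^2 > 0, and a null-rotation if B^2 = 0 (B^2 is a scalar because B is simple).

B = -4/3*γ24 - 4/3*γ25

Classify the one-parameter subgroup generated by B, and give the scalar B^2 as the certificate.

B^2 term by term: the squares give (-4/3)^2*(γ24)^2 + (-4/3)^2*(γ25)^2 = 16/9*(-1) + 16/9*(+1) = 0 (each basis 2-blade squares to minus the product of its generators' squares); cross terms between blades sharing an index anticommute and cancel. So B^2 = 0.
Answer: null-rotation, certificate B^2 = 0. Key observation: B^2 = 0 is a conjugation invariant, so its sign decides the class regardless of the surface form of B.


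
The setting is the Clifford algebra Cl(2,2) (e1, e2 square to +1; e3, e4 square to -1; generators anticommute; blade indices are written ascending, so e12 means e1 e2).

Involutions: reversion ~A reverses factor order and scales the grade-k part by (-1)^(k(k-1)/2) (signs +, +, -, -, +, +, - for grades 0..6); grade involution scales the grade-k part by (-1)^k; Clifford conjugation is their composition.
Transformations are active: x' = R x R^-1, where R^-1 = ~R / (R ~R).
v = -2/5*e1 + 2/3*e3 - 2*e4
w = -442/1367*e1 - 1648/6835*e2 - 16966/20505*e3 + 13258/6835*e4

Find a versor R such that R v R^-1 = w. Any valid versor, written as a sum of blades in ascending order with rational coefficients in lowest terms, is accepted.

Sketch: the shared square -964/225 makes R = v + w = -4944/6835*e1 - 1648/6835*e2 - 3296/20505*e3 - 412/6835*e4 the natural versor; its sandwich fixes that direction, negates (v - w)/2, and sends v to w.
Answer: -4944/6835*e1 - 1648/6835*e2 - 3296/20505*e3 - 412/6835*e4


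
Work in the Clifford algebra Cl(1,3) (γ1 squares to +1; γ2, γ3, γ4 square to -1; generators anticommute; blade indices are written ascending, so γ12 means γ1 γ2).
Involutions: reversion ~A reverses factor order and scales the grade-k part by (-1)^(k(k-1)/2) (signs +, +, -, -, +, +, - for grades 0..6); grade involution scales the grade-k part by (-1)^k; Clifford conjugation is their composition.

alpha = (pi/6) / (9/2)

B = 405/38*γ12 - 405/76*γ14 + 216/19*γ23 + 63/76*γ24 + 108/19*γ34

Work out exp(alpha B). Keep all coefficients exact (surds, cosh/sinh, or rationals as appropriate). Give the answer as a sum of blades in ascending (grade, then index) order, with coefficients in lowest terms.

B^2 term by term: the squares give (405/38)^2*(γ12)^2 + (-405/76)^2*(γ14)^2 + (216/19)^2*(γ23)^2 + (63/76)^2*(γ24)^2 + (108/19)^2*(γ34)^2 = 164025/1444*(+1) + 164025/5776*(+1) + 46656/361*(-1) + 3969/5776*(-1) + 11664/361*(-1) = -81/4 (each basis 2-blade squares to minus the product of its generators' squares); cross terms between blades sharing an index anticommute and cancel; the commuting (index-disjoint) pairs give grade-4 terms 2*c*c'*(blade product), which cancel blade by blade — γ1234: 43740/361 - 43740/361 = 0 — confirming B is simple. So B^2 = -81/4.
B^2 = -81/4 — the series telescopes trigonometrically here: l = 9/2, alpha*l = pi/6, so exp(alpha B) = cos(pi/6) + (sin(pi/6)/(9/2))*B = sqrt(3)/2 + (1/9)*B.
Answer: sqrt(3)/2 + 45/38*γ12 - 45/76*γ14 + 24/19*γ23 + 7/76*γ24 + 12/19*γ34


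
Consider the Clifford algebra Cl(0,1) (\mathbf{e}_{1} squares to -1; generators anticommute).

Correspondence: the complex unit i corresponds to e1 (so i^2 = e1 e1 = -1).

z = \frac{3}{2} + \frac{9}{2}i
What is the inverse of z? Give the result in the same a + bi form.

In blades: z = \frac{3}{2} + \frac{9}{2} e_{1}.
With qbar = \frac{3}{2} - \frac{9}{2} e_{1} (scalar fixed, mapped units negated), z qbar = \frac{45}{2} (the sum of squared coefficients), so z^-1 = qbar / (\frac{45}{2}) = \frac{1}{15} - \frac{1}{5} e_{1}; translating back:
Answer: \frac{1}{15} - \frac{1}{5}i


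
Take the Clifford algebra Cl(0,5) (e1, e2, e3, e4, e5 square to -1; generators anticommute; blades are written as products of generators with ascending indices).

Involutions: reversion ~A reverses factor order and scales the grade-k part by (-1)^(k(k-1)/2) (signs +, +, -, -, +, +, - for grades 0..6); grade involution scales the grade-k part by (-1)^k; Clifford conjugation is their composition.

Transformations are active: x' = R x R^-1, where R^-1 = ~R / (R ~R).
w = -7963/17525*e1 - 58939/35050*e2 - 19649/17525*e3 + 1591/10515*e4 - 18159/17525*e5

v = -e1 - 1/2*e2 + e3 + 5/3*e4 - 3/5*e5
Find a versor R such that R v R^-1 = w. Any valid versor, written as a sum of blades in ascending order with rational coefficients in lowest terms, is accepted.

A norm check does it: q(v) = q(w) = -4849/900, hence R = v + w = -25488/17525*e1 - 38232/17525*e2 - 2124/17525*e3 + 6372/3505*e4 - 28674/17525*e5 realises the map — parallel part kept, (v - w)/2 negated, v carried to w.
Answer: -25488/17525*e1 - 38232/17525*e2 - 2124/17525*e3 + 6372/3505*e4 - 28674/17525*e5


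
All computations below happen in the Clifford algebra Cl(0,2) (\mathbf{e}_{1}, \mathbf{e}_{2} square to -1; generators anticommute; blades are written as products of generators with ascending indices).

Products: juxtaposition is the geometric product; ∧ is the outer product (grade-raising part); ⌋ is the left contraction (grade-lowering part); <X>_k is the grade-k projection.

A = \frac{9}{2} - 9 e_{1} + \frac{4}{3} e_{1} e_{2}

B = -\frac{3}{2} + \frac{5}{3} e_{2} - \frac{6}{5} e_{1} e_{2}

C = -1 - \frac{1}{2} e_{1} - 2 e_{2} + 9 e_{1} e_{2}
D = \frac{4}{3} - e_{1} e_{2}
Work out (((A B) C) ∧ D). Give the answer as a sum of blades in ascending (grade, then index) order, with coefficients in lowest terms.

step 1: -\frac{103}{20} + \frac{203}{18} e_{1} - \frac{33}{10} e_{2} - \frac{112}{5} e_{1} e_{2}
step 2: \frac{18521}{90} - \frac{29953}{360} e_{1} - \frac{767}{10} e_{2} - \frac{2167}{45} e_{1} e_{2}
step 3: \frac{37042}{135} - \frac{29953}{270} e_{1} - \frac{1534}{15} e_{2} - \frac{72899}{270} e_{1} e_{2}
Answer: \frac{37042}{135} - \frac{29953}{270} e_{1} - \frac{1534}{15} e_{2} - \frac{72899}{270} e_{1} e_{2}


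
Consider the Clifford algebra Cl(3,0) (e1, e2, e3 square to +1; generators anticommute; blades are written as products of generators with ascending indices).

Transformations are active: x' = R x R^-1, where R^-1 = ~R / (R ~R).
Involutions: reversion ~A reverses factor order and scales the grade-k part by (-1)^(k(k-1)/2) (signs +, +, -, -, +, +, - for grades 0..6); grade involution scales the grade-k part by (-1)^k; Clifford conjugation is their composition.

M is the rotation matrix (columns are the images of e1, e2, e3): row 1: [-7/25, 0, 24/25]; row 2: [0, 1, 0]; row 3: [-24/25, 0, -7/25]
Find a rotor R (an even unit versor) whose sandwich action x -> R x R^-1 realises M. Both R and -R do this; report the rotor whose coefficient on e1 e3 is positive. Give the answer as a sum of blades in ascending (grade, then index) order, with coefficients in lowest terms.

Method: write R = a + b12*e1 e2 + b13*e1 e3 + b23*e2 e3 with a^2 + b12^2 + b13^2 + b23^2 = 1 (so R^-1 = ~R). Expanding the columns R e_j ~R gives tr M = 4a^2 - 1 and, from the antisymmetric part, M21 - M12 = -4a*b12, M13 - M31 = 4a*b13, M32 - M23 = -4a*b23.
Here tr M = 11/25, so a^2 = (1 + tr M)/4 = 9/25 and a = ±3/5. Taking a = 3/5: M21 - M12 = 0, M13 - M31 = 48/25, M32 - M23 = 0, giving b12 = 0, b13 = 4/5, b23 = 0, i.e. R = 3/5 + 4/5*e1 e3.
Its e1 e3 coefficient is already positive.
Answer: 3/5 + 4/5*e1 e3. Why the constraint matters: R and -R act identically through the sandwich — M has trace 11/25 either way — so only the sign condition on e1 e3 picks one of the two preimages.


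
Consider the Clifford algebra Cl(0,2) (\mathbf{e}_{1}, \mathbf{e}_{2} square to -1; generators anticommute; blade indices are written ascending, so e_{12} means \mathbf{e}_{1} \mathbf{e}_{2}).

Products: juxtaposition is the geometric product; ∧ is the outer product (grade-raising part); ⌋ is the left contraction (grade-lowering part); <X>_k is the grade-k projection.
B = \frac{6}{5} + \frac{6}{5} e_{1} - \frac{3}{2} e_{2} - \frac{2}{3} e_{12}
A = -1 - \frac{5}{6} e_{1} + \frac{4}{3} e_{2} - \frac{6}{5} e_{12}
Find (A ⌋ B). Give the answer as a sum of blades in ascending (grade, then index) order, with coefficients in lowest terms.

step 1: 1 - \frac{94}{45} e_{1} + \frac{17}{18} e_{2} + \frac{2}{3} e_{12}
Answer: 1 - \frac{94}{45} e_{1} + \frac{17}{18} e_{2} + \frac{2}{3} e_{12}


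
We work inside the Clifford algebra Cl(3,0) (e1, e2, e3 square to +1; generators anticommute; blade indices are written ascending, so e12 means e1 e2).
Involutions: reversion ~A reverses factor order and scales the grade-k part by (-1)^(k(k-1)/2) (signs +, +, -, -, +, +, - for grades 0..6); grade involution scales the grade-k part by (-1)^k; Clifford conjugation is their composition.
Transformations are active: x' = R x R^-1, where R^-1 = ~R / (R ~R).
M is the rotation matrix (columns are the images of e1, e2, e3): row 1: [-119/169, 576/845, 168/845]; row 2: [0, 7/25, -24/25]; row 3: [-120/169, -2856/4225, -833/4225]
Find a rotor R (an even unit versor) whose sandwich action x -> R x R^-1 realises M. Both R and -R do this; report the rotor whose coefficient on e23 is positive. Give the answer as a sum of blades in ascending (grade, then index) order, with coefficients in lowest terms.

Method: write R = a + b12*e12 + b13*e13 + b23*e23 with a^2 + b12^2 + b13^2 + b23^2 = 1 (so R^-1 = ~R). Expanding the columns R e_j ~R gives tr M = 4a^2 - 1 and, from the antisymmetric part, M21 - M12 = -4a*b12, M13 - M31 = 4a*b13, M32 - M23 = -4a*b23.
Here tr M = -105/169, so a^2 = (1 + tr M)/4 = 16/169 and a = ±4/13. Taking a = 4/13: M21 - M12 = -576/845, M13 - M31 = 768/845, M32 - M23 = 48/169, giving b12 = 36/65, b13 = 48/65, b23 = -3/13, i.e. R = 4/13 + 36/65*e12 + 48/65*e13 - 3/13*e23.
Its e23 coefficient is negative, so report the other preimage -R.
Answer: -4/13 - 36/65*e12 - 48/65*e13 + 3/13*e23. Key observation: the double cover Spin(3) -> SO(3) sends R and -R to the same matrix (trace -105/169 here), so the stated sign of the e23 coefficient is what selects one sheet.


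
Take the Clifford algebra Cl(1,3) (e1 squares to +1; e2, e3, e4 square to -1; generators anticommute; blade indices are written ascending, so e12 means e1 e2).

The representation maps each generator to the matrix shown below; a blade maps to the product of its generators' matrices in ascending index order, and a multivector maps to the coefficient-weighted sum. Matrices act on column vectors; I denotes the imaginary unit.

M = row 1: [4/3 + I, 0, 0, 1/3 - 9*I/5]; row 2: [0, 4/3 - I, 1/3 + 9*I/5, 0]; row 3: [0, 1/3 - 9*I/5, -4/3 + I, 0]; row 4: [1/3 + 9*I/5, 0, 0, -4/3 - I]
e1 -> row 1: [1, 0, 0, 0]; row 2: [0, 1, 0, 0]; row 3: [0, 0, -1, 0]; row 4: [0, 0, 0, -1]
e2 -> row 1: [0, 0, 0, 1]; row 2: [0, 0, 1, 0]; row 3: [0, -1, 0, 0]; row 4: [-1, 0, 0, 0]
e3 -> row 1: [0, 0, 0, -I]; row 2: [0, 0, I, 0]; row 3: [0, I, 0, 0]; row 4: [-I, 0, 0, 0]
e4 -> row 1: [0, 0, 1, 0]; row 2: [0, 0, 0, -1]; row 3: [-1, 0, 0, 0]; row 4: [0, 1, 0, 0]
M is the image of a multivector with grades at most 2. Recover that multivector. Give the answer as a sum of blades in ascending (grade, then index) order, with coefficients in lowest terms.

Method: the blade images are trace-orthogonal — tr(rho(e_A) rho(e_B)^-1) = 4 if A = B and 0 otherwise — and rho(e_A)^-1 = (e_A)^2 * rho(e_A) with (e_A)^2 = +1 or -1, so the coefficient of e_A in the preimage is (e_A)^2 * tr(M rho(e_A))/4.
Nonzero projections over blades of grade <= 2: e1: (e1)^2 = +1, tr(M rho(e1)) = 16/3, coefficient 4/3; e12: (e12)^2 = +1, tr(M rho(e12)) = 4/3, coefficient 1/3; e13: (e13)^2 = +1, tr(M rho(e13)) = 36/5, coefficient 9/5; e23: (e23)^2 = -1, tr(M rho(e23)) = 4, coefficient -1. Every other blade of grade <= 2 projects to 0.
Answer: 4/3*e1 + 1/3*e12 + 9/5*e13 - e23


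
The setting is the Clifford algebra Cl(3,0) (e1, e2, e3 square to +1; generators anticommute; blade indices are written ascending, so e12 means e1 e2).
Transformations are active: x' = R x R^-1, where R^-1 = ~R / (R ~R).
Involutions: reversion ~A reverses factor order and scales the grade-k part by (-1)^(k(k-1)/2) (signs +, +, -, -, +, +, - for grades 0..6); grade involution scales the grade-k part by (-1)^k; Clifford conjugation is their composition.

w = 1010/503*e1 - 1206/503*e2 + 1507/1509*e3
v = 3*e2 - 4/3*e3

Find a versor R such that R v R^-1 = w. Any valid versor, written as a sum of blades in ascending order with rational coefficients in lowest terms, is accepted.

Key observation: q(v) = q(w) = 97/9 (sandwiches preserve the norm), so R = v + w = 1010/503*e1 + 303/503*e2 - 505/1509*e3 works whenever it is invertible — the component of v along it is kept and (v - w)/2 reverses, sending v to w.
Answer: 1010/503*e1 + 303/503*e2 - 505/1509*e3


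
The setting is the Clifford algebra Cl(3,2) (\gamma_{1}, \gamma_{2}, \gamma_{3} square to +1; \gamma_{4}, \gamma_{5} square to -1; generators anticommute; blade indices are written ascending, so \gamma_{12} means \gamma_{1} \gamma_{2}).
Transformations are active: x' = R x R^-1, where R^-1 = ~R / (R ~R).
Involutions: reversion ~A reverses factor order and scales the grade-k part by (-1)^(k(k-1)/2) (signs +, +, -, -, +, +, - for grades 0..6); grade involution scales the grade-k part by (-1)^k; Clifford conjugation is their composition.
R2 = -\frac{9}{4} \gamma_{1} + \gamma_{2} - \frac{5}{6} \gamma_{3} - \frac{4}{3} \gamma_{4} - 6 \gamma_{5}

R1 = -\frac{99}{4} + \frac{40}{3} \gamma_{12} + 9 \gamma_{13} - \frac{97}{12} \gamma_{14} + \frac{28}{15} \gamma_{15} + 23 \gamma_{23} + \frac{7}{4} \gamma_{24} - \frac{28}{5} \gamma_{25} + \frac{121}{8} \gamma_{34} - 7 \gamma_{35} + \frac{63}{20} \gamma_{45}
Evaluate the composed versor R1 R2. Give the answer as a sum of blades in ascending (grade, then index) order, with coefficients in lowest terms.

Distribute over the terms of R2 (each basis-blade product reordered to ascending indices, repeated generators contracted through their squares):
R1 (-\frac{9}{4} \gamma_{1}) = \frac{891}{16} \gamma_{1} + 30 \gamma_{2} + \frac{81}{4} \gamma_{3} - \frac{291}{16} \gamma_{4} + \frac{21}{5} \gamma_{5} - \frac{207}{4} \gamma_{123} - \frac{63}{16} \gamma_{124} + \frac{63}{5} \gamma_{125} - \frac{1089}{32} \gamma_{134} + \frac{63}{4} \gamma_{135} - \frac{567}{80} \gamma_{145}
R1 (\gamma_{2}) = \frac{40}{3} \gamma_{1} - \frac{99}{4} \gamma_{2} - 23 \gamma_{3} - \frac{7}{4} \gamma_{4} + \frac{28}{5} \gamma_{5} - 9 \gamma_{123} + \frac{97}{12} \gamma_{124} - \frac{28}{15} \gamma_{125} + \frac{121}{8} \gamma_{234} - 7 \gamma_{235} + \frac{63}{20} \gamma_{245}
R1 (-\frac{5}{6} \gamma_{3}) = -\frac{15}{2} \gamma_{1} - \frac{115}{6} \gamma_{2} + \frac{165}{8} \gamma_{3} + \frac{605}{48} \gamma_{4} - \frac{35}{6} \gamma_{5} - \frac{100}{9} \gamma_{123} - \frac{485}{72} \gamma_{134} + \frac{14}{9} \gamma_{135} + \frac{35}{24} \gamma_{234} - \frac{14}{3} \gamma_{235} - \frac{21}{8} \gamma_{345}
R1 (-\frac{4}{3} \gamma_{4}) = -\frac{97}{9} \gamma_{1} + \frac{7}{3} \gamma_{2} + \frac{121}{6} \gamma_{3} + 33 \gamma_{4} - \frac{21}{5} \gamma_{5} - \frac{160}{9} \gamma_{124} - 12 \gamma_{134} + \frac{112}{45} \gamma_{145} - \frac{92}{3} \gamma_{234} - \frac{112}{15} \gamma_{245} - \frac{28}{3} \gamma_{345}
R1 (-6 \gamma_{5}) = \frac{56}{5} \gamma_{1} - \frac{168}{5} \gamma_{2} - 42 \gamma_{3} + \frac{189}{10} \gamma_{4} + \frac{297}{2} \gamma_{5} - 80 \gamma_{125} - 54 \gamma_{135} + \frac{97}{2} \gamma_{145} - 138 \gamma_{235} - \frac{21}{2} \gamma_{245} - \frac{363}{4} \gamma_{345}
Summing the partial products and collecting blades:
Answer: \frac{44599}{720} \gamma_{1} - \frac{2711}{60} \gamma_{2} - \frac{95}{24} \gamma_{3} + \frac{1337}{30} \gamma_{4} + \frac{2224}{15} \gamma_{5} - \frac{2587}{36} \gamma_{123} - \frac{1963}{144} \gamma_{124} - \frac{1039}{15} \gamma_{125} - \frac{15197}{288} \gamma_{134} - \frac{1321}{36} \gamma_{135} + \frac{31609}{720} \gamma_{145} - \frac{169}{12} \gamma_{234} - \frac{449}{3} \gamma_{235} - \frac{889}{60} \gamma_{245} - \frac{2465}{24} \gamma_{345}


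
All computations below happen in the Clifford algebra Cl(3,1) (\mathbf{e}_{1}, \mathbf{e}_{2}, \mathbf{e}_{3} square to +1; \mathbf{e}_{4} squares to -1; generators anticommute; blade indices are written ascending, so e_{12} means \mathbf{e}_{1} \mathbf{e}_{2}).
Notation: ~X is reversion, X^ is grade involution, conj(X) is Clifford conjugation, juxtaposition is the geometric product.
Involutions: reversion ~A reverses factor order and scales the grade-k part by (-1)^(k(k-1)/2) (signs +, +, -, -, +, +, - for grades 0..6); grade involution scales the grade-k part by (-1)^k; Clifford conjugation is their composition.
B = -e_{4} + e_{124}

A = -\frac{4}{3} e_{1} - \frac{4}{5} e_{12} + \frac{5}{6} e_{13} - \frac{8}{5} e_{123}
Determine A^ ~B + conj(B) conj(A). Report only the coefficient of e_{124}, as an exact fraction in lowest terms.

first term: -\frac{4}{5} e_{4} - \frac{4}{3} e_{14} - \frac{4}{3} e_{24} + \frac{8}{5} e_{34} + \frac{4}{5} e_{124} - \frac{5}{6} e_{134} - \frac{5}{6} e_{234} - \frac{8}{5} e_{1234}
second term: -\frac{4}{5} e_{4} - \frac{4}{3} e_{14} + \frac{4}{3} e_{24} - \frac{8}{5} e_{34} + \frac{4}{5} e_{124} - \frac{5}{6} e_{134} + \frac{5}{6} e_{234} + \frac{8}{5} e_{1234}
Answer: \frac{8}{5}


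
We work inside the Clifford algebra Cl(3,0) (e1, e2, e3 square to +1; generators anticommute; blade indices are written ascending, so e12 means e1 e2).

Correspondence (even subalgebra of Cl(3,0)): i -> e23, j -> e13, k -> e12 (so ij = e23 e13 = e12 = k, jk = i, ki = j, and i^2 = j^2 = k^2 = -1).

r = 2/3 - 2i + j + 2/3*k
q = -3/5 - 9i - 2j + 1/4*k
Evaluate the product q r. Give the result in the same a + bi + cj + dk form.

In blades: q = -3/5 + 1/4*e12 - 2*e13 - 9*e23, r = 2/3 + 2/3*e12 + e13 - 2*e23.
Distribute q over r term by term (generator squares from the signature, products reordered to ascending indices): (-3/5)*r = -2/5 - 2/5*e12 - 3/5*e13 + 6/5*e23; (1/4*e12)*r = -1/6 + 1/6*e12 - 1/2*e13 - 1/4*e23; (-2*e13)*r = 2 - 4*e12 - 4/3*e13 - 4/3*e23; (-9*e23)*r = -18 - 9*e12 + 6*e13 - 6*e23.
Sum: -497/30 - 397/30*e12 + 107/30*e13 - 383/60*e23; translating back through the correspondence:
Answer: -497/30 - 383/60*i + 107/30*j - 397/30*k


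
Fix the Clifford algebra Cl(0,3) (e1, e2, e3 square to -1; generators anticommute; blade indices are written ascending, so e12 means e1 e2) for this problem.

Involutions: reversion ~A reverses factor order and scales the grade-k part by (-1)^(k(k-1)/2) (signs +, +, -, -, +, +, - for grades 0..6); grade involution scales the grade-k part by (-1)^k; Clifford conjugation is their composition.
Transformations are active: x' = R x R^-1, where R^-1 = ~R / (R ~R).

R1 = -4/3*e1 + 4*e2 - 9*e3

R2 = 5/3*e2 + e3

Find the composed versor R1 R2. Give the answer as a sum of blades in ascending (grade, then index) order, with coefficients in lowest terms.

Distribute over the terms of R2 (each basis-blade product reordered to ascending indices, repeated generators contracted through their squares):
R1 (5/3*e2) = -20/3 - 20/9*e12 + 15*e23
R1 (e3) = 9 - 4/3*e13 + 4*e23
Summing the partial products and collecting blades:
Answer: 7/3 - 20/9*e12 - 4/3*e13 + 19*e23


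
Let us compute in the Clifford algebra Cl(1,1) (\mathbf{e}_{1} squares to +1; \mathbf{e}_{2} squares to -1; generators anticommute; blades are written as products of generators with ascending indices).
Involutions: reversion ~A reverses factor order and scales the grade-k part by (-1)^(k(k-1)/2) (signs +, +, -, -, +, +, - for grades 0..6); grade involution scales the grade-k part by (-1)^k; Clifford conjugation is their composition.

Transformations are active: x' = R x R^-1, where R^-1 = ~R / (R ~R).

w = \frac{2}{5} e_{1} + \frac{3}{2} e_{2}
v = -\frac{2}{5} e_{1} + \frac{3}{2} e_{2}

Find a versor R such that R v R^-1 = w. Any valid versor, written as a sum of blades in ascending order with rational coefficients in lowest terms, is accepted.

Why this works: both vectors square to -\frac{209}{100}, so q(v) = q(w) and R = v + w = 3 e_{2} carries v to w — its own direction survives, the complement (v - w)/2 flips.
Answer: 3 e_{2}


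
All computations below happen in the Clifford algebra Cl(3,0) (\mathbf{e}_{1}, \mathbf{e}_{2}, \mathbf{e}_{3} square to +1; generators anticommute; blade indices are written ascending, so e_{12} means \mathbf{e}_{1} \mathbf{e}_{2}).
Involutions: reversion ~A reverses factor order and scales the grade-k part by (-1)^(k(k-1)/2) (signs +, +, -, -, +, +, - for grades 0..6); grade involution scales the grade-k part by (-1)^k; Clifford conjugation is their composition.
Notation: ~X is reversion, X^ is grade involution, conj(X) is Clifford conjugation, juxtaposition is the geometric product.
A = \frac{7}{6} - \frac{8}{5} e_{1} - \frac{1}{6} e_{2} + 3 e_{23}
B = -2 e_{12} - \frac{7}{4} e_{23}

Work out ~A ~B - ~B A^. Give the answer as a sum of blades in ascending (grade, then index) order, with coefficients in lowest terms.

first term: \frac{21}{4} + \frac{1}{3} e_{1} - \frac{16}{5} e_{2} - \frac{7}{24} e_{3} + \frac{7}{3} e_{12} + 6 e_{13} + \frac{49}{24} e_{23} - \frac{14}{5} e_{123}
second term: -\frac{21}{4} + \frac{1}{3} e_{1} - \frac{16}{5} e_{2} - \frac{7}{24} e_{3} + \frac{7}{3} e_{12} + 6 e_{13} + \frac{49}{24} e_{23} + \frac{14}{5} e_{123}
Answer: \frac{21}{2} - \frac{28}{5} e_{123}


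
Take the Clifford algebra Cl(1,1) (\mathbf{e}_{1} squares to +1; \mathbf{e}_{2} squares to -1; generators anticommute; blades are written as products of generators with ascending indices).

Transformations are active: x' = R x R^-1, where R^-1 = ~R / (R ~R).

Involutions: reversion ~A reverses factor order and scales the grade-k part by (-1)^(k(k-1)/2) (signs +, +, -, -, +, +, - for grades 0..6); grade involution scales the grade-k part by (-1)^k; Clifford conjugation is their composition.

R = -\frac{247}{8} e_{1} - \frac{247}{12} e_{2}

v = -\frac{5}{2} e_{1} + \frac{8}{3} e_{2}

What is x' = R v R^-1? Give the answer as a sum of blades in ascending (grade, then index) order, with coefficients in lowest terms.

~R = -\frac{247}{8} e_{1} - \frac{247}{12} e_{2}, and R ~R = \frac{305045}{576}, so R^-1 = ~R / (\frac{305045}{576}).
R v = \frac{19019}{144} - \frac{3211}{24} e_{1} e_{2}
Answer: -\frac{129}{10} e_{1} - \frac{194}{15} e_{2}


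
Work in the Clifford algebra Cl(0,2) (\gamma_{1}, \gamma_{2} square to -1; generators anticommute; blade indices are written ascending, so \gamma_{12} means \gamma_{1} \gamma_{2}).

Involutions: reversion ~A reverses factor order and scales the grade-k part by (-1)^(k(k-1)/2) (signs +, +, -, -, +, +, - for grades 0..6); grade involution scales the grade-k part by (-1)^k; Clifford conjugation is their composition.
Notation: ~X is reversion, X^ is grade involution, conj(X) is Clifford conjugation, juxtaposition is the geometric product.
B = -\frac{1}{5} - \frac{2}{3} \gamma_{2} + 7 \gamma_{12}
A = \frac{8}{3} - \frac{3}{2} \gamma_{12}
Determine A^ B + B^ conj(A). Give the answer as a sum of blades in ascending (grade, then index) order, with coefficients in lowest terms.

first term: \frac{299}{30} - \gamma_{1} - \frac{16}{9} \gamma_{2} + \frac{569}{30} \gamma_{12}
second term: -\frac{331}{30} + \gamma_{1} + \frac{16}{9} \gamma_{2} + \frac{551}{30} \gamma_{12}
Answer: -\frac{16}{15} + \frac{112}{3} \gamma_{12}


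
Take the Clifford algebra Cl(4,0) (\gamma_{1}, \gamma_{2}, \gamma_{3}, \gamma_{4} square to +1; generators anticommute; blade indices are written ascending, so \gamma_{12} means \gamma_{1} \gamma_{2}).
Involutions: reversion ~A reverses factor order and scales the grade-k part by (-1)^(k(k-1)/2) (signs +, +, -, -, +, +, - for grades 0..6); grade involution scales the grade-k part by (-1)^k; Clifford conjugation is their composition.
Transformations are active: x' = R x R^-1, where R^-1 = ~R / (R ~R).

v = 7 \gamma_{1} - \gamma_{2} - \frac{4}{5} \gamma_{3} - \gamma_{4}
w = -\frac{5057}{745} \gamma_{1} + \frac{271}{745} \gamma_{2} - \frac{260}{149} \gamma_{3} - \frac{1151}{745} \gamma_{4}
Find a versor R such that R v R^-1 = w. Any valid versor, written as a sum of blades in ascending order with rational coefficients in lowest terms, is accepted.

A norm check does it: q(v) = q(w) = \frac{1291}{25}, hence R = v + w = \frac{158}{745} \gamma_{1} - \frac{474}{745} \gamma_{2} - \frac{1896}{745} \gamma_{3} - \frac{1896}{745} \gamma_{4} realises the map — parallel part kept, (v - w)/2 negated, v carried to w.
Answer: \frac{158}{745} \gamma_{1} - \frac{474}{745} \gamma_{2} - \frac{1896}{745} \gamma_{3} - \frac{1896}{745} \gamma_{4}


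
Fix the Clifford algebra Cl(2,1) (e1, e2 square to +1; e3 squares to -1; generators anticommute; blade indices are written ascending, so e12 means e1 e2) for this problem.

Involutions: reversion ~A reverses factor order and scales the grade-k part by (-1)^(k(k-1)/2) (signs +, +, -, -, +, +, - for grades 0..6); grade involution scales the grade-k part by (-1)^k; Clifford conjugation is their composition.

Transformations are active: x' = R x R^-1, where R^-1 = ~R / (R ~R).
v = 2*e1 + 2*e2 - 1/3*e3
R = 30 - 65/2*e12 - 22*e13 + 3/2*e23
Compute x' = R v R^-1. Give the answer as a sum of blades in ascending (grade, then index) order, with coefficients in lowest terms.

~R = 30 + 65/2*e12 + 22*e13 - 3/2*e23, and R ~R = 1470, so R^-1 = ~R / (1470).
R v = -37/3*e1 + 251/2*e2 + 31*e3 + 347/6*e123
Answer: -367/140*e1 + 3068/2205*e2 - 1691/1764*e3


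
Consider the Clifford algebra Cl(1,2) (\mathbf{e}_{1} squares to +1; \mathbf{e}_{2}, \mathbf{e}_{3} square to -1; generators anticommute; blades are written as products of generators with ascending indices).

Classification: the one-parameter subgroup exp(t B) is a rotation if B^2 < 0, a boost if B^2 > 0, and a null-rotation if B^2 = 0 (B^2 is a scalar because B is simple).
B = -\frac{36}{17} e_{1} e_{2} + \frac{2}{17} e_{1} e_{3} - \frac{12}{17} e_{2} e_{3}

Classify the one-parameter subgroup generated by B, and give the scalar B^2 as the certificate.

B^2 term by term: the squares give (-\frac{36}{17})^2*(e_{1} e_{2})^2 + (\frac{2}{17})^2*(e_{1} e_{3})^2 + (-\frac{12}{17})^2*(e_{2} e_{3})^2 = \frac{1296}{289}*(+1) + \frac{4}{289}*(+1) + \frac{144}{289}*(-1) = 4 (each basis 2-blade squares to minus the product of its generators' squares); cross terms between blades sharing an index anticommute and cancel. So B^2 = 4.
Answer: boost, certificate B^2 = 4. Check the certificate: B^2 = 4, and that sign is decisive whatever form B takes.


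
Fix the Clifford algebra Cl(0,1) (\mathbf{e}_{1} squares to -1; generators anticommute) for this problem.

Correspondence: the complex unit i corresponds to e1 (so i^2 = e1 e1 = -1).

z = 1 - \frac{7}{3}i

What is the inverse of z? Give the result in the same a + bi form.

In blades: z = 1 - \frac{7}{3} e_{1}.
With qbar = 1 + \frac{7}{3} e_{1} (scalar fixed, mapped units negated), z qbar = \frac{58}{9} (the sum of squared coefficients), so z^-1 = qbar / (\frac{58}{9}) = \frac{9}{58} + \frac{21}{58} e_{1}; translating back:
Answer: \frac{9}{58} + \frac{21}{58}i


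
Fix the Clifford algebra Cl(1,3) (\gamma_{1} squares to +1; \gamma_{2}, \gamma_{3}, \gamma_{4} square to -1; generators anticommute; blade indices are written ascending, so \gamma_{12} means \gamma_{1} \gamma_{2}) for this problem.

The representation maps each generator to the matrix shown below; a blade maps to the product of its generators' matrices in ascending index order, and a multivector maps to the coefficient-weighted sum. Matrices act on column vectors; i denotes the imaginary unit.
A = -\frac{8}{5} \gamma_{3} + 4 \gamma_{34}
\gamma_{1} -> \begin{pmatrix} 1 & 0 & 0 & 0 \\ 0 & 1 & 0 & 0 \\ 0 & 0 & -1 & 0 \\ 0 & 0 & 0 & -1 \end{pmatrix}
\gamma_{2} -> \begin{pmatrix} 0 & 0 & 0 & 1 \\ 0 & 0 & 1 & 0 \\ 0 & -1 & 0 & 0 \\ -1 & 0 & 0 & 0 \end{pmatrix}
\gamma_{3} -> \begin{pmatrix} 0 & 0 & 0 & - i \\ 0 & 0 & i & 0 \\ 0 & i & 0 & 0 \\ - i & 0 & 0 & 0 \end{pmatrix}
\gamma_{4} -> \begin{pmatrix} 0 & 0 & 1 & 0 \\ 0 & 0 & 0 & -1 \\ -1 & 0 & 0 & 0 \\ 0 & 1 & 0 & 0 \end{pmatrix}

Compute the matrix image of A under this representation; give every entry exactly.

Bivector images (products of the table entries): rho(\gamma_{34}) = rho(\gamma_{3})rho(\gamma_{4}) = \begin{pmatrix} 0 & - i & 0 & 0 \\ - i & 0 & 0 & 0 \\ 0 & 0 & 0 & - i \\ 0 & 0 & - i & 0 \end{pmatrix}.
M = (-\frac{8}{5})*rho(\gamma_{3}) + (4)*rho(\gamma_{34}), summed entrywise:
Answer: \begin{pmatrix} 0 & - 4 i & 0 & \frac{8 i}{5} \\ - 4 i & 0 & - \frac{8 i}{5} & 0 \\ 0 & - \frac{8 i}{5} & 0 & - 4 i \\ \frac{8 i}{5} & 0 & - 4 i & 0 \end{pmatrix}
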